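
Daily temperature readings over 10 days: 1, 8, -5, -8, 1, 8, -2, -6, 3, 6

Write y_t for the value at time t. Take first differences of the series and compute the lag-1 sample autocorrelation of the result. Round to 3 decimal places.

-0.094

First differences Δy: 7, -13, -3, 9, 7, -10, -4, 9, 3
Mean of differences = 0.5556
Numerator Σ(Δy_t−Δȳ)(Δy_{t+1}−Δȳ) = -52.5309
Denominator Σ(Δy_t−Δȳ)² = 560.2222
r_1(Δy) = -52.5309 / 560.2222 = -0.094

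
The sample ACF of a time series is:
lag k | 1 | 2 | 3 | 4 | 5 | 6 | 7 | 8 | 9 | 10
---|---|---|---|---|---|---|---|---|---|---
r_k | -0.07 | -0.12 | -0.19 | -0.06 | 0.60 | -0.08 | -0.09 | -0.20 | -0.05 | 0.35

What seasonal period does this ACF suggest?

5

The largest autocorrelation is r_5 = 0.60, with a weaker echo at lag 10 (0.35); the remaining lags stay at or below -0.05.
The dominant spike at lag 5 indicates a seasonal period of 5.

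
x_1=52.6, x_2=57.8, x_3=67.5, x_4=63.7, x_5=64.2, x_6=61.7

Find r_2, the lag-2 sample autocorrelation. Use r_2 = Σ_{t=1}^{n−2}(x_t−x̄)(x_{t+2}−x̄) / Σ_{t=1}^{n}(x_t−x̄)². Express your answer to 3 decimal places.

Mean x̄ = (52.6 + 57.8 + 67.5 + 63.7 + 64.2 + 61.7)/6 = 61.2500
Deviations from mean: -8.6500, -3.4500, 6.2500, 2.4500, 2.9500, 0.4500
Numerator Σ_{t=1}^{4}(x_t−x̄)(x_{t+2}−x̄) = -42.9750
Denominator Σ(x_t−x̄)² = 140.6950
r_2 = -42.9750 / 140.6950 = -0.305

-0.305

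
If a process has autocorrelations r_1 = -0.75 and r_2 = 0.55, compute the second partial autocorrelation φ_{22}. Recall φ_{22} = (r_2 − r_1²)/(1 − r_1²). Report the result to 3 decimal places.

φ_{22} = (r_2 − r_1²) / (1 − r_1²)
r_1² = (-0.75)² = 0.5625
Numerator = 0.55 − 0.5625 = -0.0125; denominator = 1 − 0.5625 = 0.4375
φ_{22} = -0.0125 / 0.4375 = -0.029

-0.029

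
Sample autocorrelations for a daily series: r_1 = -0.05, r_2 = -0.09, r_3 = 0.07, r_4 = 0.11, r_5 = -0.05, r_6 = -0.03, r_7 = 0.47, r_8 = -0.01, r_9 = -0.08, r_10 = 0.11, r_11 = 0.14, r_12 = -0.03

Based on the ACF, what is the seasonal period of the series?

The largest autocorrelation is r_7 = 0.47; the remaining lags stay at or below 0.14.
The dominant spike at lag 7 indicates a seasonal period of 7.

7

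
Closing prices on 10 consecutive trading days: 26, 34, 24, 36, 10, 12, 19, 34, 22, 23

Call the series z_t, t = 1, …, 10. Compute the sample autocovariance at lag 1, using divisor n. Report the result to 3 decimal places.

1.200

Mean z̄ = (26 + 34 + 24 + 36 + 10 + 12 + 19 + 34 + 22 + 23)/10 = 24.0000
Σ_{t=1}^{9}(z_t−z̄)(z_{t+1}−z̄) = 12.0000
γ_1 = 12.0000 / 10 = 1.200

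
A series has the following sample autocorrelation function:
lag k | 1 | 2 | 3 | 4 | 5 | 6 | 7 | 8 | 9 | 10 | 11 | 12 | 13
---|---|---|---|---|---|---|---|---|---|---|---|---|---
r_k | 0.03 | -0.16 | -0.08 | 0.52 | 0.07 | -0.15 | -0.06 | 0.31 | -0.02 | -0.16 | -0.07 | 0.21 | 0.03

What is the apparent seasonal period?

4

The largest autocorrelation is r_4 = 0.52, with weaker echoes at lags 8 (0.31) and 12 (0.21); the remaining lags stay at or below 0.07.
The dominant spike at lag 4 indicates a seasonal period of 4.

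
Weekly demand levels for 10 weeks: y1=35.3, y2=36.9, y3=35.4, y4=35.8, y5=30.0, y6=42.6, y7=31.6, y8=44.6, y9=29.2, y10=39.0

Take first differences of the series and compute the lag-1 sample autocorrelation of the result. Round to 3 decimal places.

First differences Δy: 1.6, -1.5, 0.4, -5.8, 12.6, -11.0, 13.0, -15.4, 9.8
Mean of differences = 0.4111
Numerator Σ(Δy_t−Δȳ)(Δy_{t+1}−Δȳ) = -708.1235
Denominator Σ(Δy_t−Δȳ)² = 819.0489
r_1(Δy) = -708.1235 / 819.0489 = -0.865

-0.865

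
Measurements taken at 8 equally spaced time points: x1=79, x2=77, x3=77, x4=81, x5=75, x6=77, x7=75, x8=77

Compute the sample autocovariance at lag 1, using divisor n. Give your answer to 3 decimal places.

-1.008

Mean x̄ = (79 + 77 + 77 + 81 + 75 + 77 + 75 + 77)/8 = 77.2500
Deviations: 1.7500, -0.2500, -0.2500, 3.7500, -2.2500, -0.2500, -2.2500, -0.2500
Σ_{t=1}^{7}(x_t−x̄)(x_{t+1}−x̄) = -8.0625
γ_1 = -8.0625 / 8 = -1.008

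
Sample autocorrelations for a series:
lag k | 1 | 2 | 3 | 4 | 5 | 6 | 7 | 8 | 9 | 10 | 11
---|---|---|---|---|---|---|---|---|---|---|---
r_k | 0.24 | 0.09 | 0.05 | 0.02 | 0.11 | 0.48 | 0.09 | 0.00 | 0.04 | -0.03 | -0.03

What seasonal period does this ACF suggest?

The largest autocorrelation is r_6 = 0.48; the remaining lags stay at or below 0.24. The elevated value at lag 1 (0.24), dropping to 0.09 at lag 2, reflects decaying short-term dependence rather than seasonality.
The dominant spike at lag 6 indicates a seasonal period of 6.

6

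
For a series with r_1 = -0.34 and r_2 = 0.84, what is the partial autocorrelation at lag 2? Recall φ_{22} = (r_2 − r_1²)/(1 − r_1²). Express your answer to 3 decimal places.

0.819

φ_{22} = (r_2 − r_1²) / (1 − r_1²)
r_1² = (-0.34)² = 0.1156
Numerator = 0.84 − 0.1156 = 0.7244; denominator = 1 − 0.1156 = 0.8844
φ_{22} = 0.7244 / 0.8844 = 0.819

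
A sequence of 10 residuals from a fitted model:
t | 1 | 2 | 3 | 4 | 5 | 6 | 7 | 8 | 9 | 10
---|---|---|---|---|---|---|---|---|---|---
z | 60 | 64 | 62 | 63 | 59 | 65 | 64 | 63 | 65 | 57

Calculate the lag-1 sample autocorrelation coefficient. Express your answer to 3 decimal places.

Mean z̄ = (60 + 64 + 62 + 63 + 59 + 65 + 64 + 63 + 65 + 57)/10 = 62.2000
Numerator Σ_{t=1}^{9}(z_t−z̄)(z_{t+1}−z̄) = -21.8400
Denominator Σ(z_t−z̄)² = 65.6000
r_1 = -21.8400 / 65.6000 = -0.333

-0.333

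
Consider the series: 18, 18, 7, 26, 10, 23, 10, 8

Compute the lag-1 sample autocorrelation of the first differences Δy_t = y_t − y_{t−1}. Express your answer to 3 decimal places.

-0.823

First differences Δy: 0, -11, 19, -16, 13, -13, -2
Mean of differences = -1.4286
Numerator Σ(Δy_t−Δȳ)(Δy_{t+1}−Δȳ) = -877.4694
Denominator Σ(Δy_t−Δȳ)² = 1065.7143
r_1(Δy) = -877.4694 / 1065.7143 = -0.823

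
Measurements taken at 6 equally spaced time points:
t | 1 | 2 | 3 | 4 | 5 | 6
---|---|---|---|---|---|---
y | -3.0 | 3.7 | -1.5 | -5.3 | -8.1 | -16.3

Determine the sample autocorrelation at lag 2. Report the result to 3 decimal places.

-0.012

Mean ȳ = (-3.0 + 3.7 − 1.5 − 5.3 − 8.1 − 16.3)/6 = -5.0833
Deviations from mean: 2.0833, 8.7833, 3.5833, -0.2167, -3.0167, -11.2167
Σ(y_t−ȳ)(y_{t+2}−ȳ) = (7.4653) + (-1.9031) + (-10.8097) + (2.4303) = -2.8172
Denominator Σ(y_t−ȳ)² = 229.2883
r_2 = -2.8172 / 229.2883 = -0.012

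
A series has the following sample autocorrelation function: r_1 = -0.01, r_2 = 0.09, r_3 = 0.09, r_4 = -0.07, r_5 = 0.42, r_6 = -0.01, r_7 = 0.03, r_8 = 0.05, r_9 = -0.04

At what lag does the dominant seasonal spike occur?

The largest autocorrelation is r_5 = 0.42; the remaining lags stay at or below 0.09.
The dominant spike at lag 5 indicates a seasonal period of 5.

5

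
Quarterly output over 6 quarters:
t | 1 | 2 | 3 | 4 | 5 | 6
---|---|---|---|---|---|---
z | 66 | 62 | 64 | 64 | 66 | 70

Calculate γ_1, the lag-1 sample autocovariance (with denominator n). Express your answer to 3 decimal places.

1.037

Mean z̄ = (66 + 62 + 64 + 64 + 66 + 70)/6 = 65.3333
Σ_{t=1}^{5}(z_t−z̄)(z_{t+1}−z̄) = 6.2222
γ_1 = 6.2222 / 6 = 1.037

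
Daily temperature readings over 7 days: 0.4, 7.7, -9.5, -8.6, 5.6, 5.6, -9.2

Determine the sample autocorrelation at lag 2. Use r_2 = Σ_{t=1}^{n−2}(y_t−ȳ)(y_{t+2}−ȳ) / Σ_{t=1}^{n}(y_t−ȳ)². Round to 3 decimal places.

-0.663

Mean ȳ = (0.4 + 7.7 − 9.5 − 8.6 + 5.6 + 5.6 − 9.2)/7 = -1.1429
Deviations from mean: 1.5429, 8.8429, -8.3571, -7.4571, 6.7429, 6.7429, -8.0571
Σ(y_t−ȳ)(y_{t+2}−ȳ) = (-12.8939) + (-65.9424) + (-56.3510) + (-50.2824) + (-54.3282) = -239.7980
Denominator Σ(y_t−ȳ)² = 361.8771
r_2 = -239.7980 / 361.8771 = -0.663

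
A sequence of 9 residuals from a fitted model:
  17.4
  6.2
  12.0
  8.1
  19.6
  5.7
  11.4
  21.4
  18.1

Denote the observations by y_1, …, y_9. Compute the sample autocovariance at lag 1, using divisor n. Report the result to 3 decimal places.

Mean ȳ = (17.4 + 6.2 + 12.0 + 8.1 + 19.6 + 5.7 + 11.4 + 21.4 + 18.1)/9 = 13.3222
Σ_{t=1}^{8}(y_t−ȳ)(y_{t+1}−ȳ) = -55.6372
γ_1 = -55.6372 / 9 = -6.182

-6.182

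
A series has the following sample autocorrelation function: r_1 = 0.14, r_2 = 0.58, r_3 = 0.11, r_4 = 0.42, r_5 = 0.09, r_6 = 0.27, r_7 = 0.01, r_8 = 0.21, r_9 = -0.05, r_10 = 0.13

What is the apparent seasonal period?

2

The largest autocorrelation is r_2 = 0.58, with weaker echoes at lags 4 (0.42), 6 (0.27) and 8 (0.21); the remaining lags stay at or below 0.14.
The dominant spike at lag 2 indicates a seasonal period of 2.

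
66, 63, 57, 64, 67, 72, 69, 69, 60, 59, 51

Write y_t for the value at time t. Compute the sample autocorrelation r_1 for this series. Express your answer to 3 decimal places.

0.421

Mean ȳ = (66 + 63 + 57 + 64 + 67 + 72 + 69 + 69 + 60 + 59 + 51)/11 = 63.3636
Numerator Σ_{t=1}^{10}(y_t−ȳ)(y_{t+1}−ȳ) = 161.1405
Denominator Σ(y_t−ȳ)² = 382.5455
r_1 = 161.1405 / 382.5455 = 0.421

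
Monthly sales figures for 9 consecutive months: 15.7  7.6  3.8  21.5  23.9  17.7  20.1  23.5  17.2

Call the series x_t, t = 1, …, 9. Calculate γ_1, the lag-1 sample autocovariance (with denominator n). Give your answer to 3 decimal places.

15.128

Mean x̄ = (15.7 + 7.6 + 3.8 + 21.5 + 23.9 + 17.7 + 20.1 + 23.5 + 17.2)/9 = 16.7778
Σ_{t=1}^{8}(x_t−x̄)(x_{t+1}−x̄) = 136.1506
γ_1 = 136.1506 / 9 = 15.128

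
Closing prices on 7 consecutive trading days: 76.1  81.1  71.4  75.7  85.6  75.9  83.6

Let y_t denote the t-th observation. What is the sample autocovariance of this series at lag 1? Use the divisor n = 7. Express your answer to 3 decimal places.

Mean ȳ = (76.1 + 81.1 + 71.4 + 75.7 + 85.6 + 75.9 + 83.6)/7 = 78.4857
Deviations: -2.3857, 2.6143, -7.0857, -2.7857, 7.1143, -2.5857, 5.1143
Σ_{t=1}^{6}(y_t−ȳ)(y_{t+1}−ȳ) = -56.4602
γ_1 = -56.4602 / 7 = -8.066

-8.066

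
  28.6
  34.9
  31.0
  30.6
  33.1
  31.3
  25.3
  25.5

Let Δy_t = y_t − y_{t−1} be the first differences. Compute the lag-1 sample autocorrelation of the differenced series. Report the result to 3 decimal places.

-0.235

First differences Δy: 6.3, -3.9, -0.4, 2.5, -1.8, -6.0, 0.2
Mean of differences = -0.4429
Numerator Σ(Δy_t−Δȳ)(Δy_{t+1}−Δȳ) = -23.3576
Denominator Σ(Δy_t−Δȳ)² = 99.2171
r_1(Δy) = -23.3576 / 99.2171 = -0.235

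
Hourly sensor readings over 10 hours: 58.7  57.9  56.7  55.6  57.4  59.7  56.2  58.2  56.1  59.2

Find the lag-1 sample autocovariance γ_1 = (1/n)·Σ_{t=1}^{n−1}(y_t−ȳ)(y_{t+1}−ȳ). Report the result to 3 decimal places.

Mean ȳ = (58.7 + 57.9 + 56.7 + 55.6 + 57.4 + 59.7 + 56.2 + 58.2 + 56.1 + 59.2)/10 = 57.5700
Σ_{t=1}^{9}(y_t−ȳ)(y_{t+1}−ȳ) = -5.3309
γ_1 = -5.3309 / 10 = -0.533

-0.533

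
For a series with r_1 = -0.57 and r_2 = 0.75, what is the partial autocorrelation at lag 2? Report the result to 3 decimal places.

φ_{22} = (r_2 − r_1²) / (1 − r_1²)
r_1² = (-0.57)² = 0.3249
Numerator = 0.75 − 0.3249 = 0.4251; denominator = 1 − 0.3249 = 0.6751
φ_{22} = 0.4251 / 0.6751 = 0.630

0.630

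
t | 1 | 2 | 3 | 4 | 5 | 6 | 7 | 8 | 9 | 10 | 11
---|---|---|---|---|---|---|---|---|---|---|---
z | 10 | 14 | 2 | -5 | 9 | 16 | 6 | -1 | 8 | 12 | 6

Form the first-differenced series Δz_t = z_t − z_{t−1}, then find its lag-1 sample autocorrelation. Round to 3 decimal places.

-0.022

First differences Δz: 4, -12, -7, 14, 7, -10, -7, 9, 4, -6
Mean of differences = -0.4000
Numerator Σ(Δz_t−Δz̄)(Δz_{t+1}−Δz̄) = -15.9600
Denominator Σ(Δz_t−Δz̄)² = 734.4000
r_1(Δz) = -15.9600 / 734.4000 = -0.022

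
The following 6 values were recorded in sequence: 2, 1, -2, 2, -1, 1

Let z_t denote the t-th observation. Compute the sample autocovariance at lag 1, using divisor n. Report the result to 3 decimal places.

-1.208

Mean z̄ = (2 + 1 − 2 + 2 − 1 + 1)/6 = 0.5000
Σ_{t=1}^{5}(z_t−z̄)(z_{t+1}−z̄) = -7.2500
γ_1 = -7.2500 / 6 = -1.208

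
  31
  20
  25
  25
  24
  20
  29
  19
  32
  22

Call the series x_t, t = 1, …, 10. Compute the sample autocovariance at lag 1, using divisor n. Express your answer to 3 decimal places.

-13.389

Mean x̄ = (31 + 20 + 25 + 25 + 24 + 20 + 29 + 19 + 32 + 22)/10 = 24.7000
Σ_{t=1}^{9}(x_t−x̄)(x_{t+1}−x̄) = -133.8900
γ_1 = -133.8900 / 10 = -13.389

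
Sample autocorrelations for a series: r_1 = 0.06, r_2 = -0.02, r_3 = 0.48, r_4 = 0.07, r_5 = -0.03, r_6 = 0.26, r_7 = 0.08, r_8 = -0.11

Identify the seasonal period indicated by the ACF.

3

The largest autocorrelation is r_3 = 0.48, with a weaker echo at lag 6 (0.26); the remaining lags stay at or below 0.08.
The dominant spike at lag 3 indicates a seasonal period of 3.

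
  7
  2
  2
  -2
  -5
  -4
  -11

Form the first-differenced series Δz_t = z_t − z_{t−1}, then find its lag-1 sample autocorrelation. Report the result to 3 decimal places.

-0.543

First differences Δz: -5, 0, -4, -3, 1, -7
Mean of differences = -3.0000
Numerator Σ(Δz_t−Δz̄)(Δz_{t+1}−Δz̄) = -25.0000
Denominator Σ(Δz_t−Δz̄)² = 46.0000
r_1(Δz) = -25.0000 / 46.0000 = -0.543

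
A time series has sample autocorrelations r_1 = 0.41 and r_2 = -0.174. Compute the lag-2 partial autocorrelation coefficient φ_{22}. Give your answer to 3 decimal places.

-0.411

φ_{22} = (r_2 − r_1²) / (1 − r_1²)
r_1² = (0.41)² = 0.1681
Numerator = -0.174 − 0.1681 = -0.3421; denominator = 1 − 0.1681 = 0.8319
φ_{22} = -0.3421 / 0.8319 = -0.411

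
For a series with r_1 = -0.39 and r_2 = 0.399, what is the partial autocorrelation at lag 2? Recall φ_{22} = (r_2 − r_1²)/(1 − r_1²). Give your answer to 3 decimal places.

0.291

φ_{22} = (r_2 − r_1²) / (1 − r_1²)
r_1² = (-0.39)² = 0.1521
Numerator = 0.399 − 0.1521 = 0.2469; denominator = 1 − 0.1521 = 0.8479
φ_{22} = 0.2469 / 0.8479 = 0.291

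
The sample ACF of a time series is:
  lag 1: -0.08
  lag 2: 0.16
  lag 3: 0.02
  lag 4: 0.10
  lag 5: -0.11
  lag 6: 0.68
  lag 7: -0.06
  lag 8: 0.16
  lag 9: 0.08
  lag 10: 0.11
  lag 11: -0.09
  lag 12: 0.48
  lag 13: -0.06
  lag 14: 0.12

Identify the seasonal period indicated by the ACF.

6

The largest autocorrelation is r_6 = 0.68, with a weaker echo at lag 12 (0.48); the remaining lags stay at or below 0.16.
The dominant spike at lag 6 indicates a seasonal period of 6.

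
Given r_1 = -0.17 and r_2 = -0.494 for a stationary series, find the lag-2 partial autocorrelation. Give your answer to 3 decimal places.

φ_{22} = (r_2 − r_1²) / (1 − r_1²)
r_1² = (-0.17)² = 0.0289
Numerator = -0.494 − 0.0289 = -0.5229; denominator = 1 − 0.0289 = 0.9711
φ_{22} = -0.5229 / 0.9711 = -0.538

-0.538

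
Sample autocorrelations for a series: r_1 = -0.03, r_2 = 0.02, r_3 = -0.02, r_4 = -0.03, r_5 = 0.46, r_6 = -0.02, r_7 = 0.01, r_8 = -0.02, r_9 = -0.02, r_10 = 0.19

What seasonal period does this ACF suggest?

The largest autocorrelation is r_5 = 0.46, with a weaker echo at lag 10 (0.19); the remaining lags stay at or below 0.02.
The dominant spike at lag 5 indicates a seasonal period of 5.

5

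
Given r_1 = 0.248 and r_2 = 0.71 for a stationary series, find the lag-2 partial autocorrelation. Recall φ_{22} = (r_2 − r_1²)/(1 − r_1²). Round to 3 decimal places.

0.691

φ_{22} = (r_2 − r_1²) / (1 − r_1²)
r_1² = (0.248)² = 0.061504
Numerator = 0.71 − 0.0615 = 0.6485; denominator = 1 − 0.0615 = 0.9385
φ_{22} = 0.6485 / 0.9385 = 0.691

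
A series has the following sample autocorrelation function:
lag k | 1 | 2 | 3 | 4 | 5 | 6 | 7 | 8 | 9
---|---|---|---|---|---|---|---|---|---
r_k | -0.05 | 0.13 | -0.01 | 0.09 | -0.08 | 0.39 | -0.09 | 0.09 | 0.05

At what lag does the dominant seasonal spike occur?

The largest autocorrelation is r_6 = 0.39; the remaining lags stay at or below 0.13.
The dominant spike at lag 6 indicates a seasonal period of 6.

6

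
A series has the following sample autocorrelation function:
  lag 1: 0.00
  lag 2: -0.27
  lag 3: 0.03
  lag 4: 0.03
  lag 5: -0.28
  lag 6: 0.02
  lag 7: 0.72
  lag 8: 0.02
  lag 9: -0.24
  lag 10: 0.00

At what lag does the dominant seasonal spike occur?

7

The largest autocorrelation is r_7 = 0.72; the remaining lags stay at or below 0.03.
The dominant spike at lag 7 indicates a seasonal period of 7.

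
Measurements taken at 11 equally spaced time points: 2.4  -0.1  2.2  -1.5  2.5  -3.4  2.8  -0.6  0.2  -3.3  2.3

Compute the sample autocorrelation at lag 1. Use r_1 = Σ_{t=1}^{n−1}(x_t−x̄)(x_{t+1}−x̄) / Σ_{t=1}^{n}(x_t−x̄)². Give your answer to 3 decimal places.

-0.654

Mean x̄ = (2.4 − 0.1 + 2.2 − 1.5 + 2.5 − 3.4 + 2.8 − 0.6 + 0.2 − 3.3 + 2.3)/11 = 0.3182
Numerator Σ_{t=1}^{10}(x_t−x̄)(x_{t+1}−x̄) = -35.2994
Denominator Σ(x_t−x̄)² = 53.9764
r_1 = -35.2994 / 53.9764 = -0.654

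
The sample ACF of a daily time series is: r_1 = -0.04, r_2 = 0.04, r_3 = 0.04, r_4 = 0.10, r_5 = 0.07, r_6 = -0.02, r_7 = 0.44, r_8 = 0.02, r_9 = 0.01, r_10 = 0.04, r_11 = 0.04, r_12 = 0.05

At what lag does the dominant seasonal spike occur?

7

The largest autocorrelation is r_7 = 0.44; the remaining lags stay at or below 0.10.
The dominant spike at lag 7 indicates a seasonal period of 7.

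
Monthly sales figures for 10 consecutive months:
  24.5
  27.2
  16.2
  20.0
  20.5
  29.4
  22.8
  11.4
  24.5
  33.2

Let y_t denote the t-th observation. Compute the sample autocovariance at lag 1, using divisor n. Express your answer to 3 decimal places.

-1.178

Mean ȳ = (24.5 + 27.2 + 16.2 + 20.0 + 20.5 + 29.4 + 22.8 + 11.4 + 24.5 + 33.2)/10 = 22.9700
Σ_{t=1}^{9}(y_t−ȳ)(y_{t+1}−ȳ) = -11.7809
γ_1 = -11.7809 / 10 = -1.178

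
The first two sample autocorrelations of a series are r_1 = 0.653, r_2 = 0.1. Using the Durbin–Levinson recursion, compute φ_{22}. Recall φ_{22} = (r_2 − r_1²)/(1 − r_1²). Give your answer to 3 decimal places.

φ_{22} = (r_2 − r_1²) / (1 − r_1²)
r_1² = (0.653)² = 0.426409
Numerator = 0.1 − 0.4264 = -0.3264; denominator = 1 − 0.4264 = 0.5736
φ_{22} = -0.3264 / 0.5736 = -0.569

-0.569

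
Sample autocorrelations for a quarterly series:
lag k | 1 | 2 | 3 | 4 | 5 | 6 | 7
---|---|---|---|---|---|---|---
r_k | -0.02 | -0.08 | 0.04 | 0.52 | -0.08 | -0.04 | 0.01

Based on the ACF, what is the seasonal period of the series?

The largest autocorrelation is r_4 = 0.52; the remaining lags stay at or below 0.04.
The dominant spike at lag 4 indicates a seasonal period of 4.

4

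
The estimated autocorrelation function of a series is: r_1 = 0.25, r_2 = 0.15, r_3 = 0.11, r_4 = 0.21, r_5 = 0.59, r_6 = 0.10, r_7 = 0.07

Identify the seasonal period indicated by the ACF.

5

The largest autocorrelation is r_5 = 0.59; the remaining lags stay at or below 0.25. The elevated value at lag 1 (0.25), dropping to 0.15 at lag 2, reflects decaying short-term dependence rather than seasonality.
The dominant spike at lag 5 indicates a seasonal period of 5.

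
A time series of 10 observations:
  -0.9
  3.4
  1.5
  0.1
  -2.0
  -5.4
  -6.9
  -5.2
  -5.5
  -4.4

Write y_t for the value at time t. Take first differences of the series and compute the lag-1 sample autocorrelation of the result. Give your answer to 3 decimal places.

First differences Δy: 4.3, -1.9, -1.4, -2.1, -3.4, -1.5, 1.7, -0.3, 1.1
Mean of differences = -0.3889
Numerator Σ(Δy_t−Δȳ)(Δy_{t+1}−Δȳ) = 2.6677
Denominator Σ(Δy_t−Δȳ)² = 45.1089
r_1(Δy) = 2.6677 / 45.1089 = 0.059

0.059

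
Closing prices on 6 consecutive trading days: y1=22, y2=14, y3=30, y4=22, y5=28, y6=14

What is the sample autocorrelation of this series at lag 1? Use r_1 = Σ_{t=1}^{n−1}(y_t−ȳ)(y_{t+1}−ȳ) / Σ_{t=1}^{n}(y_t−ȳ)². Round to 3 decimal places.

Mean ȳ = (22 + 14 + 30 + 22 + 28 + 14)/6 = 21.6667
Deviations from mean: 0.3333, -7.6667, 8.3333, 0.3333, 6.3333, -7.6667
Numerator Σ_{t=1}^{5}(y_t−ȳ)(y_{t+1}−ȳ) = -110.1111
Denominator Σ(y_t−ȳ)² = 227.3333
r_1 = -110.1111 / 227.3333 = -0.484

-0.484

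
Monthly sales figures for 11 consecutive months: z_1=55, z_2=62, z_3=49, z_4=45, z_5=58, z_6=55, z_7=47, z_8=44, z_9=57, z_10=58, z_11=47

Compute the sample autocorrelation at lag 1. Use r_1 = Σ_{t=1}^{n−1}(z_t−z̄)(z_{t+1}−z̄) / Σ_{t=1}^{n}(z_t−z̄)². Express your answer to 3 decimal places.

Mean z̄ = (55 + 62 + 49 + 45 + 58 + 55 + 47 + 44 + 57 + 58 + 47)/11 = 52.4545
Numerator Σ_{t=1}^{10}(z_t−z̄)(z_{t+1}−z̄) = -21.3884
Denominator Σ(z_t−z̄)² = 384.7273
r_1 = -21.3884 / 384.7273 = -0.056

-0.056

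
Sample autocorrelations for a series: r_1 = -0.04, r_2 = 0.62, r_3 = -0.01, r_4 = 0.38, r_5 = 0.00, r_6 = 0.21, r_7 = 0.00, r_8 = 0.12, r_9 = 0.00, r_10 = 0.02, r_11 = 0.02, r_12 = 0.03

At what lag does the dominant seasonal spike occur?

2

The largest autocorrelation is r_2 = 0.62, with weaker echoes at lags 4 (0.38) and 6 (0.21); the remaining lags stay at or below 0.12.
The dominant spike at lag 2 indicates a seasonal period of 2.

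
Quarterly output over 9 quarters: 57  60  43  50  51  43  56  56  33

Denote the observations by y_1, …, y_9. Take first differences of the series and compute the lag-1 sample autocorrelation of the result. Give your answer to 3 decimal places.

-0.285

First differences Δy: 3, -17, 7, 1, -8, 13, 0, -23
Mean of differences = -3.0000
Numerator Σ(Δy_t−Δȳ)(Δy_{t+1}−Δȳ) = -296.0000
Denominator Σ(Δy_t−Δȳ)² = 1038.0000
r_1(Δy) = -296.0000 / 1038.0000 = -0.285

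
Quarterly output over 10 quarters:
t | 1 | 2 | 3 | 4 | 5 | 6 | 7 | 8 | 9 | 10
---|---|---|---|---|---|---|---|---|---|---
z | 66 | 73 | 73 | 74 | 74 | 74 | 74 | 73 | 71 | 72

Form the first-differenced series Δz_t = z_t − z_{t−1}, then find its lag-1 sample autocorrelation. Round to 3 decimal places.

First differences Δz: 7, 0, 1, 0, 0, 0, -1, -2, 1
Mean of differences = 0.6667
Numerator Σ(Δz_t−Δz̄)(Δz_{t+1}−Δz̄) = 0.8889
Denominator Σ(Δz_t−Δz̄)² = 52.0000
r_1(Δz) = 0.8889 / 52.0000 = 0.017

0.017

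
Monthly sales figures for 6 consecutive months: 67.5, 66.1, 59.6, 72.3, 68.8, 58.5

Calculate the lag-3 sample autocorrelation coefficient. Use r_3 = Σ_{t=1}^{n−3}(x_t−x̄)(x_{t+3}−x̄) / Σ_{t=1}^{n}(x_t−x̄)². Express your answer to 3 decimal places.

0.391

Mean x̄ = (67.5 + 66.1 + 59.6 + 72.3 + 68.8 + 58.5)/6 = 65.4667
Σ(x_t−x̄)(x_{t+3}−x̄) = (13.8944) + (2.1111) + (40.8711) = 56.8767
Denominator Σ(x_t−x̄)² = 145.2933
r_3 = 56.8767 / 145.2933 = 0.391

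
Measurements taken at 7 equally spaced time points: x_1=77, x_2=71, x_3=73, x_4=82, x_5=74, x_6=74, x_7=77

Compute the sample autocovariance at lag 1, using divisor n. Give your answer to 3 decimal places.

-3.108

Mean x̄ = (77 + 71 + 73 + 82 + 74 + 74 + 77)/7 = 75.4286
Σ_{t=1}^{6}(x_t−x̄)(x_{t+1}−x̄) = -21.7551
γ_1 = -21.7551 / 7 = -3.108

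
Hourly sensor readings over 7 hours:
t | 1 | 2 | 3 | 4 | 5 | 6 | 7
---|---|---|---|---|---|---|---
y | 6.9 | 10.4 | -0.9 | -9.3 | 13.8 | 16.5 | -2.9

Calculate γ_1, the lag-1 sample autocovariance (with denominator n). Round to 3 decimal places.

-7.476

Mean ȳ = (6.9 + 10.4 − 0.9 − 9.3 + 13.8 + 16.5 − 2.9)/7 = 4.9286
Deviations: 1.9714, 5.4714, -5.8286, -14.2286, 8.8714, 11.5714, -7.8286
Σ_{t=1}^{6}(y_t−ȳ)(y_{t+1}−ȳ) = -52.3322
γ_1 = -52.3322 / 7 = -7.476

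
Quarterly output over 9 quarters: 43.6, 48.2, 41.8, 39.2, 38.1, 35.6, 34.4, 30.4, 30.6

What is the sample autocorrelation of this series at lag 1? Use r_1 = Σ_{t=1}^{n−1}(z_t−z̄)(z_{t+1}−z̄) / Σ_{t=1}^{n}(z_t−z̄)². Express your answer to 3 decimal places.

Mean z̄ = (43.6 + 48.2 + 41.8 + 39.2 + 38.1 + 35.6 + 34.4 + 30.4 + 30.6)/9 = 37.9889
Numerator Σ_{t=1}^{8}(z_t−z̄)(z_{t+1}−z̄) = 192.5788
Denominator Σ(z_t−z̄)² = 282.5289
r_1 = 192.5788 / 282.5289 = 0.682

0.682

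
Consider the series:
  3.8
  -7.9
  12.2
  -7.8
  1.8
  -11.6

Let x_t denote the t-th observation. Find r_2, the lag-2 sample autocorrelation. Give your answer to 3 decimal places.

0.543

Mean x̄ = (3.8 − 7.9 + 12.2 − 7.8 + 1.8 − 11.6)/6 = -1.5833
Numerator Σ_{t=1}^{4}(x_t−x̄)(x_{t+2}−x̄) = 222.3728
Denominator Σ(x_t−x̄)² = 409.2883
r_2 = 222.3728 / 409.2883 = 0.543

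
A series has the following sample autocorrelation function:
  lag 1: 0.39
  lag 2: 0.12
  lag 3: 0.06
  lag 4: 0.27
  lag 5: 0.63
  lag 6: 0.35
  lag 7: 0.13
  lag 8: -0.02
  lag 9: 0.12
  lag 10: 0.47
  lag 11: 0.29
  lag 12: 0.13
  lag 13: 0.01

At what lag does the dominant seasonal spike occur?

5

The largest autocorrelation is r_5 = 0.63, with a weaker echo at lag 10 (0.47); the remaining lags stay at or below 0.39. The elevated value at lag 1 (0.39), dropping to 0.12 at lag 2, reflects decaying short-term dependence rather than seasonality.
The dominant spike at lag 5 indicates a seasonal period of 5.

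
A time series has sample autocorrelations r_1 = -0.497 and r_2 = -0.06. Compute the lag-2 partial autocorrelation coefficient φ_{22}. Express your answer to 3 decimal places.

φ_{22} = (r_2 − r_1²) / (1 − r_1²)
r_1² = (-0.497)² = 0.247009
Numerator = -0.06 − 0.2470 = -0.3070; denominator = 1 − 0.2470 = 0.7530
φ_{22} = -0.3070 / 0.7530 = -0.408

-0.408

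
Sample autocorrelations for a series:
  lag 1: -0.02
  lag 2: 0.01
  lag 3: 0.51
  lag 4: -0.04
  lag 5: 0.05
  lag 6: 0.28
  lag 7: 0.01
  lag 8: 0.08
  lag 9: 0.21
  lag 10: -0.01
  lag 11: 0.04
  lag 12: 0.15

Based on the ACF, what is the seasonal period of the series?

The largest autocorrelation is r_3 = 0.51, with weaker echoes at lags 6 (0.28), 9 (0.21) and 12 (0.15); the remaining lags stay at or below 0.08.
The dominant spike at lag 3 indicates a seasonal period of 3.

3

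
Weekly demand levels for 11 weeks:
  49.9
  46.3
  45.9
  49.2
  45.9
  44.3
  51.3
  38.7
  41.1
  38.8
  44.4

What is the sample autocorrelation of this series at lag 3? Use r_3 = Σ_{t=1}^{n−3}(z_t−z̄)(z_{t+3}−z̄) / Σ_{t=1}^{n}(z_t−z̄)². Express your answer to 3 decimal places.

Mean z̄ = (49.9 + 46.3 + 45.9 + 49.2 + 45.9 + 44.3 + 51.3 + 38.7 + 41.1 + 38.8 + 44.4)/11 = 45.0727
Numerator Σ_{t=1}^{8}(z_t−z̄)(z_{t+3}−z̄) = 9.0241
Denominator Σ(z_t−z̄)² = 178.7818
r_3 = 9.0241 / 178.7818 = 0.050

0.050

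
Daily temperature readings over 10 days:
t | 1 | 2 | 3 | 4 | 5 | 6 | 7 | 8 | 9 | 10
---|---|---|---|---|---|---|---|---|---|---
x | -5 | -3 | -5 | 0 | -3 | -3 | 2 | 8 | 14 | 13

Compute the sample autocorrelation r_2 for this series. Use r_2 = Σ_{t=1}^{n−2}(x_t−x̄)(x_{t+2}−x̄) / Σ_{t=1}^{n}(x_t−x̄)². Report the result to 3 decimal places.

Mean x̄ = (-5 − 3 − 5 + 0 − 3 − 3 + 2 + 8 + 14 + 13)/10 = 1.8000
Numerator Σ_{t=1}^{8}(x_t−x̄)(x_{t+2}−x̄) = 137.3200
Denominator Σ(x_t−x̄)² = 477.6000
r_2 = 137.3200 / 477.6000 = 0.288

0.288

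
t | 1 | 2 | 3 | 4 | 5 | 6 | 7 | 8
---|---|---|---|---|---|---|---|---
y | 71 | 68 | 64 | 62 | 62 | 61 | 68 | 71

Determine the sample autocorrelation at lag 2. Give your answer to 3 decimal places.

Mean ȳ = (71 + 68 + 64 + 62 + 62 + 61 + 68 + 71)/8 = 65.8750
Numerator Σ_{t=1}^{6}(y_t−ȳ)(y_{t+2}−ȳ) = -24.9063
Denominator Σ(y_t−ȳ)² = 118.8750
r_2 = -24.9063 / 118.8750 = -0.210

-0.210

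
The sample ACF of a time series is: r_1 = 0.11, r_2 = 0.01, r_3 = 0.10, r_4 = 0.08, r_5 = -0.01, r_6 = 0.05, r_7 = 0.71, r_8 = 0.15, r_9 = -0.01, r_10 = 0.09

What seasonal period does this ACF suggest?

The largest autocorrelation is r_7 = 0.71; the remaining lags stay at or below 0.15.
The dominant spike at lag 7 indicates a seasonal period of 7.

7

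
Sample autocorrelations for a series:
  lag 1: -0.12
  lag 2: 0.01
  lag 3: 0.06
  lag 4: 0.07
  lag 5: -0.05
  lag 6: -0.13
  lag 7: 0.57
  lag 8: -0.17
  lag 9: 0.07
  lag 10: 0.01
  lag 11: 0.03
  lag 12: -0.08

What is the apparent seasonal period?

The largest autocorrelation is r_7 = 0.57; the remaining lags stay at or below 0.07.
The dominant spike at lag 7 indicates a seasonal period of 7.

7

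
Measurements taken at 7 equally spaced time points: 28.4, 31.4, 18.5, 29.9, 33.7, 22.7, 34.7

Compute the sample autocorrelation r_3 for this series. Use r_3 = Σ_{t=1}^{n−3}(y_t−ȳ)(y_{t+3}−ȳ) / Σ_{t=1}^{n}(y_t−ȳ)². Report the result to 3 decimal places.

Mean ȳ = (28.4 + 31.4 + 18.5 + 29.9 + 33.7 + 22.7 + 34.7)/7 = 28.4714
Deviations from mean: -0.0714, 2.9286, -9.9714, 1.4286, 5.2286, -5.7714, 6.2286
Σ(y_t−ȳ)(y_{t+3}−ȳ) = (-0.1020) + (15.3122) + (57.5494) + (8.8980) = 81.6576
Denominator Σ(y_t−ȳ)² = 209.4943
r_3 = 81.6576 / 209.4943 = 0.390

0.390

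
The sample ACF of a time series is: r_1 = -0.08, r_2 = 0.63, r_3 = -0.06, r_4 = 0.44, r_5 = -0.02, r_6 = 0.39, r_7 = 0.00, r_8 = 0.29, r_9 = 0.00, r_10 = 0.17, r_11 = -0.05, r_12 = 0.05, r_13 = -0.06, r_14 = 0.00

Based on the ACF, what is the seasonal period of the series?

The largest autocorrelation is r_2 = 0.63, with weaker echoes at lags 4 (0.44), 6 (0.39), 8 (0.29) and 10 (0.17); the remaining lags stay at or below 0.05.
The dominant spike at lag 2 indicates a seasonal period of 2.

2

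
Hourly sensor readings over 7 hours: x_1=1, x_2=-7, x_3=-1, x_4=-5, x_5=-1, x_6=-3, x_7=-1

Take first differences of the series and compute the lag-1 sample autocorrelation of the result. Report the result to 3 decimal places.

-0.709

First differences Δx: -8, 6, -4, 4, -2, 2
Mean of differences = -0.3333
Numerator Σ(Δx_t−Δx̄)(Δx_{t+1}−Δx̄) = -98.7778
Denominator Σ(Δx_t−Δx̄)² = 139.3333
r_1(Δx) = -98.7778 / 139.3333 = -0.709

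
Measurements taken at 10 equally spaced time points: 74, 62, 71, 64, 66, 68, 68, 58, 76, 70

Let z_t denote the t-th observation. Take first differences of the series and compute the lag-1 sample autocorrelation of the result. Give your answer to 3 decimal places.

-0.625

First differences Δz: -12, 9, -7, 2, 2, 0, -10, 18, -6
Mean of differences = -0.4444
Numerator Σ(Δz_t−Δz̄)(Δz_{t+1}−Δz̄) = -462.9753
Denominator Σ(Δz_t−Δz̄)² = 740.2222
r_1(Δz) = -462.9753 / 740.2222 = -0.625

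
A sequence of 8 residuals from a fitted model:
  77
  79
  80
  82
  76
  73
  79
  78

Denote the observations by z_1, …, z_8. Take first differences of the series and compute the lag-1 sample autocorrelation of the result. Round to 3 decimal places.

-0.154

First differences Δz: 2, 1, 2, -6, -3, 6, -1
Mean of differences = 0.1429
Numerator Σ(Δz_t−Δz̄)(Δz_{t+1}−Δz̄) = -14.0204
Denominator Σ(Δz_t−Δz̄)² = 90.8571
r_1(Δz) = -14.0204 / 90.8571 = -0.154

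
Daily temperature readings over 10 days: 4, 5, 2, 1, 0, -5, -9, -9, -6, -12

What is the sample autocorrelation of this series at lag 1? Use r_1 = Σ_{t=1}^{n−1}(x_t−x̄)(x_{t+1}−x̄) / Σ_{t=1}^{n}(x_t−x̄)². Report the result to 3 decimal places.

Mean x̄ = (4 + 5 + 2 + 1 + 0 − 5 − 9 − 9 − 6 − 12)/10 = -2.9000
Numerator Σ_{t=1}^{9}(x_t−x̄)(x_{t+1}−x̄) = 214.6900
Denominator Σ(x_t−x̄)² = 328.9000
r_1 = 214.6900 / 328.9000 = 0.653

0.653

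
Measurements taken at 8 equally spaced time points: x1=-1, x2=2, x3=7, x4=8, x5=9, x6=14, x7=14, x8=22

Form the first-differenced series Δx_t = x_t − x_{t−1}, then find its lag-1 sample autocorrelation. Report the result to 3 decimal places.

First differences Δx: 3, 5, 1, 1, 5, 0, 8
Mean of differences = 3.2857
Numerator Σ(Δx_t−Δx̄)(Δx_{t+1}−Δx̄) = -24.2245
Denominator Σ(Δx_t−Δx̄)² = 49.4286
r_1(Δx) = -24.2245 / 49.4286 = -0.490

-0.490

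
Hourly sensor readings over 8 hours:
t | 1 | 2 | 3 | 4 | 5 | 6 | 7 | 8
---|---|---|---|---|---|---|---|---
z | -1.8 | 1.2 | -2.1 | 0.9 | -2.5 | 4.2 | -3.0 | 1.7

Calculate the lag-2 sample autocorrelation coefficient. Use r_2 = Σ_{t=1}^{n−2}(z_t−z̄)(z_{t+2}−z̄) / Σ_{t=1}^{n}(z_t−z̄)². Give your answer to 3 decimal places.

0.629

Mean z̄ = (-1.8 + 1.2 − 2.1 + 0.9 − 2.5 + 4.2 − 3.0 + 1.7)/8 = -0.1750
Σ(z_t−z̄)(z_{t+2}−z̄) = (3.1281) + (1.4781) + (4.4756) + (4.7031) + (6.5681) + (8.2031) = 28.5563
Denominator Σ(z_t−z̄)² = 45.4350
r_2 = 28.5563 / 45.4350 = 0.629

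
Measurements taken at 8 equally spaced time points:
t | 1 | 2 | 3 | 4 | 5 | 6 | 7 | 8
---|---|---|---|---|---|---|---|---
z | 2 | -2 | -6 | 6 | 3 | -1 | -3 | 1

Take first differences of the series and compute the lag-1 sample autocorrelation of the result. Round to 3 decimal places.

First differences Δz: -4, -4, 12, -3, -4, -2, 4
Mean of differences = -0.1429
Numerator Σ(Δz_t−Δz̄)(Δz_{t+1}−Δz̄) = -56.1633
Denominator Σ(Δz_t−Δz̄)² = 220.8571
r_1(Δz) = -56.1633 / 220.8571 = -0.254

-0.254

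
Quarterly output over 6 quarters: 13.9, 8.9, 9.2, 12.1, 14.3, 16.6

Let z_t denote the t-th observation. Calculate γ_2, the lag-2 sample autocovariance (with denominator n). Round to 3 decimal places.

-1.793

Mean z̄ = (13.9 + 8.9 + 9.2 + 12.1 + 14.3 + 16.6)/6 = 12.5000
Deviations: 1.4000, -3.6000, -3.3000, -0.4000, 1.8000, 4.1000
Σ_{t=1}^{4}(z_t−z̄)(z_{t+2}−z̄) = -10.7600
γ_2 = -10.7600 / 6 = -1.793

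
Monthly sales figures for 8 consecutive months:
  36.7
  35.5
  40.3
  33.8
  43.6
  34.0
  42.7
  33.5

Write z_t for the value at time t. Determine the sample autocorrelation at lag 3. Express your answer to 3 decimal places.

Mean z̄ = (36.7 + 35.5 + 40.3 + 33.8 + 43.6 + 34.0 + 42.7 + 33.5)/8 = 37.5125
Deviations from mean: -0.8125, -2.0125, 2.7875, -3.7125, 6.0875, -3.5125, 5.1875, -4.0125
Numerator Σ_{t=1}^{5}(z_t−z̄)(z_{t+3}−z̄) = -62.7105
Denominator Σ(z_t−z̄)² = 118.6688
r_3 = -62.7105 / 118.6688 = -0.528

-0.528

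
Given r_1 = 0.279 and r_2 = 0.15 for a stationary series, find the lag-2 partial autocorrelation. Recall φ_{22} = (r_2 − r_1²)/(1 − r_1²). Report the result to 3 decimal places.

0.078

φ_{22} = (r_2 − r_1²) / (1 − r_1²)
r_1² = (0.279)² = 0.077841
Numerator = 0.15 − 0.0778 = 0.0722; denominator = 1 − 0.0778 = 0.9222
φ_{22} = 0.0722 / 0.9222 = 0.078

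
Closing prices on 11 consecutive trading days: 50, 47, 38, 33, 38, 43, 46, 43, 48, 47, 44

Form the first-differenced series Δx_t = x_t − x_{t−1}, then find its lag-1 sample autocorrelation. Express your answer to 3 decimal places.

First differences Δx: -3, -9, -5, 5, 5, 3, -3, 5, -1, -3
Mean of differences = -0.6000
Numerator Σ(Δx_t−Δx̄)(Δx_{t+1}−Δx̄) = 60.6400
Denominator Σ(Δx_t−Δx̄)² = 214.4000
r_1(Δx) = 60.6400 / 214.4000 = 0.283

0.283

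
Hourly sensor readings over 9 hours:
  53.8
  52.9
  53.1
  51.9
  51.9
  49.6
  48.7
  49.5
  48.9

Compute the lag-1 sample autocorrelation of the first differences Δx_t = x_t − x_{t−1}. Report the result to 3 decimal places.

First differences Δx: -0.9, 0.2, -1.2, 0.0, -2.3, -0.9, 0.8, -0.6
Mean of differences = -0.6125
Numerator Σ(Δx_t−Δx̄)(Δx_{t+1}−Δx̄) = -2.0077
Denominator Σ(Δx_t−Δx̄)² = 6.3888
r_1(Δx) = -2.0077 / 6.3888 = -0.314

-0.314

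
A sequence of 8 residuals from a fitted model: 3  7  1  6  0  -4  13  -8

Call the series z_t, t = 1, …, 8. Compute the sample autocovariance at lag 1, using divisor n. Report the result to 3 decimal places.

Mean z̄ = (3 + 7 + 1 + 6 + 0 − 4 + 13 − 8)/8 = 2.2500
Deviations: 0.7500, 4.7500, -1.2500, 3.7500, -2.2500, -6.2500, 10.7500, -10.2500
Σ_{t=1}^{7}(z_t−z̄)(z_{t+1}−z̄) = -178.8125
γ_1 = -178.8125 / 8 = -22.352

-22.352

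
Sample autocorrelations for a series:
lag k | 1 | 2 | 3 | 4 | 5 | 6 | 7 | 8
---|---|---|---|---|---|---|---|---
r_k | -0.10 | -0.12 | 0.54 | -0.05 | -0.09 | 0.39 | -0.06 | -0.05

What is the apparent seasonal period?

3

The largest autocorrelation is r_3 = 0.54, with a weaker echo at lag 6 (0.39); the remaining lags stay at or below -0.05.
The dominant spike at lag 3 indicates a seasonal period of 3.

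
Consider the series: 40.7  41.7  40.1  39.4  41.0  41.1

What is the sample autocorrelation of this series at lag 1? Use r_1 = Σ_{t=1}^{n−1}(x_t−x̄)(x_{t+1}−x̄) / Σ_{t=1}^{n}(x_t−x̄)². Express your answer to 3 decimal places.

Mean x̄ = (40.7 + 41.7 + 40.1 + 39.4 + 41.0 + 41.1)/6 = 40.6667
Deviations from mean: 0.0333, 1.0333, -0.5667, -1.2667, 0.3333, 0.4333
Σ(x_t−x̄)(x_{t+1}−x̄) = (0.0344) + (-0.5856) + (0.7178) + (-0.4222) + (0.1444) = -0.1111
Denominator Σ(x_t−x̄)² = 3.2933
r_1 = -0.1111 / 3.2933 = -0.034

-0.034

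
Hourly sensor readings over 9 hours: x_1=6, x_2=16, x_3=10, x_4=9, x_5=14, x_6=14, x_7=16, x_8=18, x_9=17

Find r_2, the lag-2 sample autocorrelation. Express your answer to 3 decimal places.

0.167

Mean x̄ = (6 + 16 + 10 + 9 + 14 + 14 + 16 + 18 + 17)/9 = 13.3333
Σ(x_t−x̄)(x_{t+2}−x̄) = (24.4444) + (-11.5556) + (-2.2222) + (-2.8889) + (1.7778) + (3.1111) + (9.7778) = 22.4444
Denominator Σ(x_t−x̄)² = 134.0000
r_2 = 22.4444 / 134.0000 = 0.167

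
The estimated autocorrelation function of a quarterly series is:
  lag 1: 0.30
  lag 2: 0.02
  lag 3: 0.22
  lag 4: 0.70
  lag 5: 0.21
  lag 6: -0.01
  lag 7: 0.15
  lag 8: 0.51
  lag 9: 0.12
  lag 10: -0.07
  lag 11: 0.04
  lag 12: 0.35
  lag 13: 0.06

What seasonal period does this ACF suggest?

4

The largest autocorrelation is r_4 = 0.70, with weaker echoes at lags 8 (0.51) and 12 (0.35); the remaining lags stay at or below 0.30. The elevated value at lag 1 (0.30), dropping to 0.02 at lag 2, reflects decaying short-term dependence rather than seasonality.
The dominant spike at lag 4 indicates a seasonal period of 4.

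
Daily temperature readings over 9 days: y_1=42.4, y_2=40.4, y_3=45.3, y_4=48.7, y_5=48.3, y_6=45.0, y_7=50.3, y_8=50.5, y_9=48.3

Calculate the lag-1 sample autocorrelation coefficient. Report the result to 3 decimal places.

Mean ȳ = (42.4 + 40.4 + 45.3 + 48.7 + 48.3 + 45.0 + 50.3 + 50.5 + 48.3)/9 = 46.5778
Numerator Σ_{t=1}^{8}(y_t−ȳ)(y_{t+1}−ȳ) = 47.4106
Denominator Σ(y_t−ȳ)² = 99.4156
r_1 = 47.4106 / 99.4156 = 0.477

0.477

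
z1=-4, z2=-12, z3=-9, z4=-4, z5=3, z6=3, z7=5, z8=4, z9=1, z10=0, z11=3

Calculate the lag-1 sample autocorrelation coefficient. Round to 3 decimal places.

0.691

Mean z̄ = (-4 − 12 − 9 − 4 + 3 + 3 + 5 + 4 + 1 + 0 + 3)/11 = -0.9091
Numerator Σ_{t=1}^{10}(z_t−z̄)(z_{t+1}−z̄) = 218.9917
Denominator Σ(z_t−z̄)² = 316.9091
r_1 = 218.9917 / 316.9091 = 0.691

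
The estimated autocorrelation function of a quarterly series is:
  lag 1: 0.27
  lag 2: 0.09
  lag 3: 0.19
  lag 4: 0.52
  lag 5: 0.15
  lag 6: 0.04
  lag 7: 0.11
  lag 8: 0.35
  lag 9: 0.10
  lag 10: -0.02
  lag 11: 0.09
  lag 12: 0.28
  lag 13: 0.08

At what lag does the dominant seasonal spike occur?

The largest autocorrelation is r_4 = 0.52, with weaker echoes at lags 8 (0.35) and 12 (0.28); the remaining lags stay at or below 0.27. The elevated value at lag 1 (0.27), dropping to 0.09 at lag 2, reflects decaying short-term dependence rather than seasonality.
The dominant spike at lag 4 indicates a seasonal period of 4.

4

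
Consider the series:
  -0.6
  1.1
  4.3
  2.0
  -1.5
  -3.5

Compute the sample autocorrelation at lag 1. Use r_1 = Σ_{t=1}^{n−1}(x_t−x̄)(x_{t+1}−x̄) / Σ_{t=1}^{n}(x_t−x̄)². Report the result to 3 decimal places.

Mean x̄ = (-0.6 + 1.1 + 4.3 + 2.0 − 1.5 − 3.5)/6 = 0.3000
Numerator Σ_{t=1}^{5}(x_t−x̄)(x_{t+1}−x̄) = 13.0600
Denominator Σ(x_t−x̄)² = 38.0200
r_1 = 13.0600 / 38.0200 = 0.344

0.344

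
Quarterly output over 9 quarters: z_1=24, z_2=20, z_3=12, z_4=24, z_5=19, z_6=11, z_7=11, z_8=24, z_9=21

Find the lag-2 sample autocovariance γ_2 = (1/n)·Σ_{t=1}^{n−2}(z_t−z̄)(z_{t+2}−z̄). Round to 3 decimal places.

Mean z̄ = (24 + 20 + 12 + 24 + 19 + 11 + 11 + 24 + 21)/9 = 18.4444
Σ_{t=1}^{7}(z_t−z̄)(z_{t+2}−z̄) = -136.6173
γ_2 = -136.6173 / 9 = -15.180

-15.180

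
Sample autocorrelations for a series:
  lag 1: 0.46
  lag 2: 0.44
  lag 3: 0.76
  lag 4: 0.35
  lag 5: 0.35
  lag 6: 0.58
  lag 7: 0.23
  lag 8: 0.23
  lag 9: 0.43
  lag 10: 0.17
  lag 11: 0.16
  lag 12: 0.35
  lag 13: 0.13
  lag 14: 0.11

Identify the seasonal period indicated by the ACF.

The largest autocorrelation is r_3 = 0.76, with a weaker echo at lag 6 (0.58); the remaining lags stay at or below 0.46. The elevated value at lag 1 (0.46), dropping to 0.44 at lag 2, reflects decaying short-term dependence rather than seasonality.
The dominant spike at lag 3 indicates a seasonal period of 3.

3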